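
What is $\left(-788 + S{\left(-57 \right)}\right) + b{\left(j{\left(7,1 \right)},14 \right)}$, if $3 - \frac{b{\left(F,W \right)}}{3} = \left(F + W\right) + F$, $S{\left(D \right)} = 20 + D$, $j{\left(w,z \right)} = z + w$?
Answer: $-906$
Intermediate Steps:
$j{\left(w,z \right)} = w + z$
$b{\left(F,W \right)} = 9 - 6 F - 3 W$ ($b{\left(F,W \right)} = 9 - 3 \left(\left(F + W\right) + F\right) = 9 - 3 \left(W + 2 F\right) = 9 - \left(3 W + 6 F\right) = 9 - 6 F - 3 W$)
$\left(-788 + S{\left(-57 \right)}\right) + b{\left(j{\left(7,1 \right)},14 \right)} = \left(-788 + \left(20 - 57\right)\right) - \left(33 + 6 \left(7 + 1\right)\right) = \left(-788 - 37\right) - 81 = -825 - 81 = -906$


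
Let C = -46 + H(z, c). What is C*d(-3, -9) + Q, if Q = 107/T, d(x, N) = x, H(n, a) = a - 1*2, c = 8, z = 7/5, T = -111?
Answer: 13213/111 ≈ 119.04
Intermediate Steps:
z = 7/5 (z = 7*(⅕) = 7/5 ≈ 1.4000)
H(n, a) = -2 + a (H(n, a) = a - 2 = -2 + a)
C = -40 (C = -46 + (-2 + 8) = -46 + 6 = -40)
Q = -107/111 (Q = 107/(-111) = 107*(-1/111) = -107/111 ≈ -0.96396)
C*d(-3, -9) + Q = -40*(-3) - 107/111 = 120 - 107/111 = 13213/111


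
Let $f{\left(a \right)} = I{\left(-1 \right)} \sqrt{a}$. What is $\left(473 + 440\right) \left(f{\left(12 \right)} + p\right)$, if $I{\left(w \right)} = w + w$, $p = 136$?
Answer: $124168 - 3652 \sqrt{3} \approx 1.1784 \cdot 10^{5}$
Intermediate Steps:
$I{\left(w \right)} = 2 w$
$f{\left(a \right)} = - 2 \sqrt{a}$ ($f{\left(a \right)} = 2 \left(-1\right) \sqrt{a} = - 2 \sqrt{a}$)
$\left(473 + 440\right) \left(f{\left(12 \right)} + p\right) = \left(473 + 440\right) \left(- 2 \sqrt{12} + 136\right) = 913 \left(- 2 \cdot 2 \sqrt{3} + 136\right) = 913 \left(- 4 \sqrt{3} + 136\right) = 913 \left(136 - 4 \sqrt{3}\right) = 124168 - 3652 \sqrt{3}$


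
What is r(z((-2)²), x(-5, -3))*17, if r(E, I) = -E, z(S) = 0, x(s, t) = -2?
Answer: 0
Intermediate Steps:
r(z((-2)²), x(-5, -3))*17 = -1*0*17 = 0*17 = 0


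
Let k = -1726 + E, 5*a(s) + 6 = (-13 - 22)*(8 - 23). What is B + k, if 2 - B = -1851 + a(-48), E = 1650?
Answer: 8366/5 ≈ 1673.2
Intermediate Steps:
a(s) = 519/5 (a(s) = -6/5 + ((-13 - 22)*(8 - 23))/5 = -6/5 + (-35*(-15))/5 = -6/5 + (⅕)*525 = -6/5 + 105 = 519/5)
k = -76 (k = -1726 + 1650 = -76)
B = 8746/5 (B = 2 - (-1851 + 519/5) = 2 - 1*(-8736/5) = 2 + 8736/5 = 8746/5 ≈ 1749.2)
B + k = 8746/5 - 76 = 8366/5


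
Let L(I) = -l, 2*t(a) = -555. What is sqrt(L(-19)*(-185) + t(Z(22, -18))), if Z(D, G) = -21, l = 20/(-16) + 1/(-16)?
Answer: 15*I*sqrt(37)/4 ≈ 22.81*I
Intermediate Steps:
l = -21/16 (l = 20*(-1/16) + 1*(-1/16) = -5/4 - 1/16 = -21/16 ≈ -1.3125)
t(a) = -555/2 (t(a) = (1/2)*(-555) = -555/2)
L(I) = 21/16 (L(I) = -1*(-21/16) = 21/16)
sqrt(L(-19)*(-185) + t(Z(22, -18))) = sqrt((21/16)*(-185) - 555/2) = sqrt(-3885/16 - 555/2) = sqrt(-8325/16) = 15*I*sqrt(37)/4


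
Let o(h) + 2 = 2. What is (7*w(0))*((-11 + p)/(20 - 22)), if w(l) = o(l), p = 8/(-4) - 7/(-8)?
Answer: 0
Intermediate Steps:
o(h) = 0 (o(h) = -2 + 2 = 0)
p = -9/8 (p = 8*(-¼) - 7*(-⅛) = -2 + 7/8 = -9/8 ≈ -1.1250)
w(l) = 0
(7*w(0))*((-11 + p)/(20 - 22)) = (7*0)*((-11 - 9/8)/(20 - 22)) = 0*(-97/8/(-2)) = 0*(-97/8*(-½)) = 0*(97/16) = 0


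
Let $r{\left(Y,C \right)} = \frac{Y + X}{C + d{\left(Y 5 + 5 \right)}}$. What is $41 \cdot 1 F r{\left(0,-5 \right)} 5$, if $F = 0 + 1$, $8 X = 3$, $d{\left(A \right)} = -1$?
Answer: $- \frac{205}{16} \approx -12.813$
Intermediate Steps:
$X = \frac{3}{8}$ ($X = \frac{1}{8} \cdot 3 = \frac{3}{8} \approx 0.375$)
$F = 1$
$r{\left(Y,C \right)} = \frac{\frac{3}{8} + Y}{-1 + C}$ ($r{\left(Y,C \right)} = \frac{Y + \frac{3}{8}}{C - 1} = \frac{\frac{3}{8} + Y}{-1 + C}$)
$41 \cdot 1 F r{\left(0,-5 \right)} 5 = 41 \cdot 1 \cdot 1 \frac{\frac{3}{8} + 0}{-1 - 5} \cdot 5 = 41 \cdot 1 \frac{1}{-6} \cdot \frac{3}{8} \cdot 5 = 41 \cdot 1 \left(\left(- \frac{1}{6}\right) \frac{3}{8}\right) 5 = 41 \cdot 1 \left(- \frac{1}{16}\right) 5 = 41 \left(\left(- \frac{1}{16}\right) 5\right) = 41 \left(- \frac{5}{16}\right) = - \frac{205}{16}$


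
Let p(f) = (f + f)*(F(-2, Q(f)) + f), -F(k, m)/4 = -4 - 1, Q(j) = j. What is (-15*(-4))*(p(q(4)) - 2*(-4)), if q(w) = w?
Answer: 12000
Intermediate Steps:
F(k, m) = 20 (F(k, m) = -4*(-4 - 1) = -4*(-5) = 20)
p(f) = 2*f*(20 + f) (p(f) = (f + f)*(20 + f) = (2*f)*(20 + f) = 2*f*(20 + f))
(-15*(-4))*(p(q(4)) - 2*(-4)) = (-15*(-4))*(2*4*(20 + 4) - 2*(-4)) = 60*(2*4*24 + 8) = 60*(192 + 8) = 60*200 = 12000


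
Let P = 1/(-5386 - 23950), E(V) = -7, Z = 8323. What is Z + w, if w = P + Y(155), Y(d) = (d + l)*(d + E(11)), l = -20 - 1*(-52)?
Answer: 1056066663/29336 ≈ 35999.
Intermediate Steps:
l = 32 (l = -20 + 52 = 32)
Y(d) = (-7 + d)*(32 + d) (Y(d) = (d + 32)*(d - 7) = (32 + d)*(-7 + d) = (-7 + d)*(32 + d))
P = -1/29336 (P = 1/(-29336) = -1/29336 ≈ -3.4088e-5)
w = 811903135/29336 (w = -1/29336 + (-224 + 155**2 + 25*155) = -1/29336 + (-224 + 24025 + 3875) = -1/29336 + 27676 = 811903135/29336 ≈ 27676.)
Z + w = 8323 + 811903135/29336 = 1056066663/29336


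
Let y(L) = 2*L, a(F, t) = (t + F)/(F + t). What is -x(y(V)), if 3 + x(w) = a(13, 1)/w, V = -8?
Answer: 49/16 ≈ 3.0625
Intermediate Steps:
a(F, t) = 1 (a(F, t) = (F + t)/(F + t) = 1)
x(w) = -3 + 1/w
-x(y(V)) = -(-3 + 1/(2*(-8))) = -(-3 + 1/(-16)) = -(-3 - 1/16) = -1*(-49/16) = 49/16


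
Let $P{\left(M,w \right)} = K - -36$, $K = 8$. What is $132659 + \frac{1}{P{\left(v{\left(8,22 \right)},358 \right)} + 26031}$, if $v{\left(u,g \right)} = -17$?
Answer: $\frac{3459083426}{26075} \approx 1.3266 \cdot 10^{5}$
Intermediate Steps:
$P{\left(M,w \right)} = 44$ ($P{\left(M,w \right)} = 8 - -36 = 8 + 36 = 44$)
$132659 + \frac{1}{P{\left(v{\left(8,22 \right)},358 \right)} + 26031} = 132659 + \frac{1}{44 + 26031} = 132659 + \frac{1}{26075} = \frac{3459083426}{26075}$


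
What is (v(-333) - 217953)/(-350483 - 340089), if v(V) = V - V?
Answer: 217953/690572 ≈ 0.31561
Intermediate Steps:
v(V) = 0
(v(-333) - 217953)/(-350483 - 340089) = (0 - 217953)/(-350483 - 340089) = -217953/(-690572) = -217953*(-1/690572) = 217953/690572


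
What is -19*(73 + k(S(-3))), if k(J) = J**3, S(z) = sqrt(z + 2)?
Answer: -1387 + 19*I ≈ -1387.0 + 19.0*I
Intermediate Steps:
S(z) = sqrt(2 + z)
-19*(73 + k(S(-3))) = -19*(73 + (sqrt(2 - 3))**3) = -19*(73 + (sqrt(-1))**3) = -19*(73 + I**3) = -19*(73 - I) = -1387 + 19*I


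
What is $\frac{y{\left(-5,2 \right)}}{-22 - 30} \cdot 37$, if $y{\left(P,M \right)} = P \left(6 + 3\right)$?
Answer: $\frac{1665}{52} \approx 32.019$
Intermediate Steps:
$y{\left(P,M \right)} = 9 P$ ($y{\left(P,M \right)} = P 9 = 9 P$)
$\frac{y{\left(-5,2 \right)}}{-22 - 30} \cdot 37 = \frac{9 \left(-5\right)}{-22 - 30} \cdot 37 = \frac{1}{-52} \left(-45\right) 37 = \left(- \frac{1}{52}\right) \left(-45\right) 37 = \frac{45}{52} \cdot 37 = \frac{1665}{52}$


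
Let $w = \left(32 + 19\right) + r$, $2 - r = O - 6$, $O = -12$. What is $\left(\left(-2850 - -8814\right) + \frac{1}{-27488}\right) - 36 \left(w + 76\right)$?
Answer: $\frac{18471935}{27488} \approx 672.0$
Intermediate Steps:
$r = 20$ ($r = 2 - \left(-12 - 6\right) = 2 - -18 = 2 + 18 = 20$)
$w = 71$ ($w = \left(32 + 19\right) + 20 = 51 + 20 = 71$)
$\left(\left(-2850 - -8814\right) + \frac{1}{-27488}\right) - 36 \left(w + 76\right) = \left(\left(-2850 - -8814\right) + \frac{1}{-27488}\right) - 36 \left(71 + 76\right) = \left(\left(-2850 + 8814\right) - \frac{1}{27488}\right) - 5292 = \left(5964 - \frac{1}{27488}\right) - 5292 = \frac{163938431}{27488} - 5292 = \frac{18471935}{27488}$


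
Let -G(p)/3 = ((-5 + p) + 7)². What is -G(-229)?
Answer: 154587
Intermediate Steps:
G(p) = -3*(2 + p)² (G(p) = -3*((-5 + p) + 7)² = -3*(2 + p)²)
-G(-229) = -(-3)*(2 - 229)² = -(-3)*(-227)² = -(-3)*51529 = -1*(-154587) = 154587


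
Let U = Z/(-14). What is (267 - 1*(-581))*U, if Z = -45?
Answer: 19080/7 ≈ 2725.7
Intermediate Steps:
U = 45/14 (U = -45/(-14) = -45*(-1/14) = 45/14 ≈ 3.2143)
(267 - 1*(-581))*U = (267 - 1*(-581))*(45/14) = (267 + 581)*(45/14) = 848*(45/14) = 19080/7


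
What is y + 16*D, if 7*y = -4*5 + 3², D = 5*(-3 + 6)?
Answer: 1669/7 ≈ 238.43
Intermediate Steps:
D = 15 (D = 5*3 = 15)
y = -11/7 (y = (-4*5 + 3²)/7 = (-20 + 9)/7 = (⅐)*(-11) = -11/7 ≈ -1.5714)
y + 16*D = -11/7 + 16*15 = -11/7 + 240 = 1669/7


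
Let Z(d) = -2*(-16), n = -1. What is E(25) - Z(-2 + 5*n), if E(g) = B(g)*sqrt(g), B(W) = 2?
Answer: -22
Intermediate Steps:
Z(d) = 32
E(g) = 2*sqrt(g)
E(25) - Z(-2 + 5*n) = 2*sqrt(25) - 1*32 = 2*5 - 32 = 10 - 32 = -22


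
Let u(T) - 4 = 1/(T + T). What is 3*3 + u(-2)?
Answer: 51/4 ≈ 12.750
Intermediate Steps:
u(T) = 4 + 1/(2*T) (u(T) = 4 + 1/(T + T) = 4 + 1/(2*T))
3*3 + u(-2) = 3*3 + (4 + (½)/(-2)) = 9 + (4 + (½)*(-½)) = 9 + (4 - ¼) = 9 + 15/4 = 51/4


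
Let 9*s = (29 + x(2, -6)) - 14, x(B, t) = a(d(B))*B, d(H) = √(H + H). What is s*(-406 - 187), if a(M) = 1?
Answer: -10081/9 ≈ -1120.1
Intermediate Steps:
d(H) = √2*√H (d(H) = √(2*H) = √2*√H)
x(B, t) = B (x(B, t) = 1*B = B)
s = 17/9 (s = ((29 + 2) - 14)/9 = (31 - 14)/9 = (⅑)*17 = 17/9 ≈ 1.8889)
s*(-406 - 187) = 17*(-406 - 187)/9 = (17/9)*(-593) = -10081/9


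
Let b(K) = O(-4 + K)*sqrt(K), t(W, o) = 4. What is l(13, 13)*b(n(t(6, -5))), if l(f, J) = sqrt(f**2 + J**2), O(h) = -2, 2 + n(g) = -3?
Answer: -26*I*sqrt(10) ≈ -82.219*I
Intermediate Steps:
n(g) = -5 (n(g) = -2 - 3 = -5)
l(f, J) = sqrt(J**2 + f**2)
b(K) = -2*sqrt(K)
l(13, 13)*b(n(t(6, -5))) = sqrt(13**2 + 13**2)*(-2*I*sqrt(5)) = sqrt(169 + 169)*(-2*I*sqrt(5)) = sqrt(338)*(-2*I*sqrt(5)) = (13*sqrt(2))*(-2*I*sqrt(5)) = -26*I*sqrt(10)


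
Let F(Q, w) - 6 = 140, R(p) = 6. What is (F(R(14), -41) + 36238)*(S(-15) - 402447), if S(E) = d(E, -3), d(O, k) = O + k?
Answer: -14643286560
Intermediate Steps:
F(Q, w) = 146 (F(Q, w) = 6 + 140 = 146)
S(E) = -3 + E (S(E) = E - 3 = -3 + E)
(F(R(14), -41) + 36238)*(S(-15) - 402447) = (146 + 36238)*((-3 - 15) - 402447) = 36384*(-18 - 402447) = 36384*(-402465) = -14643286560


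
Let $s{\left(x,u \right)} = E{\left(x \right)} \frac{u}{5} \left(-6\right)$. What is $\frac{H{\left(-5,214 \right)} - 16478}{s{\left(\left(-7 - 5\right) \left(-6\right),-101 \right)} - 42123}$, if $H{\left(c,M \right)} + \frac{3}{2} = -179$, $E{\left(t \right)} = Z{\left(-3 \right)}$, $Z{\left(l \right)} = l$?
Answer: $\frac{166585}{424866} \approx 0.39209$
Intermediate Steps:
$E{\left(t \right)} = -3$
$H{\left(c,M \right)} = - \frac{361}{2}$ ($H{\left(c,M \right)} = - \frac{3}{2} - 179 = - \frac{361}{2}$)
$s{\left(x,u \right)} = \frac{18 u}{5}$ ($s{\left(x,u \right)} = - 3 \frac{u}{5} \left(-6\right) = - \frac{3 u}{5} \left(-6\right) = \frac{18 u}{5}$)
$\frac{H{\left(-5,214 \right)} - 16478}{s{\left(\left(-7 - 5\right) \left(-6\right),-101 \right)} - 42123} = \frac{- \frac{361}{2} - 16478}{\frac{18}{5} \left(-101\right) - 42123} = - \frac{33317}{2 \left(- \frac{1818}{5} - 42123\right)} = - \frac{33317}{2 \left(- \frac{212433}{5}\right)} = \left(- \frac{33317}{2}\right) \left(- \frac{5}{212433}\right) = \frac{166585}{424866}$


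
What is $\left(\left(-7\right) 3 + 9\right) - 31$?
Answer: $-43$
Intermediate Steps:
$\left(\left(-7\right) 3 + 9\right) - 31 = \left(-21 + 9\right) - 31 = -12 - 31 = -43$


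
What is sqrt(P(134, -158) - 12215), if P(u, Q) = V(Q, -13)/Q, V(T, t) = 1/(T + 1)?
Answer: I*sqrt(7516349198934)/24806 ≈ 110.52*I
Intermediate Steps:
V(T, t) = 1/(1 + T)
P(u, Q) = 1/(Q*(1 + Q)) (P(u, Q) = 1/((1 + Q)*Q) = 1/(Q*(1 + Q)))
sqrt(P(134, -158) - 12215) = sqrt(1/((-158)*(1 - 158)) - 12215) = sqrt(-1/158/(-157) - 12215) = sqrt(-1/158*(-1/157) - 12215) = sqrt(1/24806 - 12215) = sqrt(-303005289/24806) = I*sqrt(7516349198934)/24806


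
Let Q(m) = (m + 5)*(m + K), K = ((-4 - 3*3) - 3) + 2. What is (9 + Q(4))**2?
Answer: 6561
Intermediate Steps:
K = -14 (K = ((-4 - 9) - 3) + 2 = (-13 - 3) + 2 = -16 + 2 = -14)
Q(m) = (-14 + m)*(5 + m) (Q(m) = (m + 5)*(m - 14) = (5 + m)*(-14 + m) = (-14 + m)*(5 + m))
(9 + Q(4))**2 = (9 + (-70 + 4**2 - 9*4))**2 = (9 + (-70 + 16 - 36))**2 = (9 - 90)**2 = (-81)**2 = 6561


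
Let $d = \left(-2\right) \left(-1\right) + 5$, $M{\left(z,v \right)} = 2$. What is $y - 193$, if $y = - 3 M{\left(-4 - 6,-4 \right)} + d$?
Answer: $-192$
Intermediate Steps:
$d = 7$ ($d = 2 + 5 = 7$)
$y = 1$ ($y = \left(-3\right) 2 + 7 = -6 + 7 = 1$)
$y - 193 = 1 - 193 = -192$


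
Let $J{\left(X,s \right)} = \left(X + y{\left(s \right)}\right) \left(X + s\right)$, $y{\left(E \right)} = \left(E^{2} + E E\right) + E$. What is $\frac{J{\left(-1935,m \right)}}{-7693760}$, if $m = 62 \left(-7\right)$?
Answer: $\frac{886818567}{7693760} \approx 115.26$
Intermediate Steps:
$m = -434$
$y{\left(E \right)} = E + 2 E^{2}$ ($y{\left(E \right)} = \left(E^{2} + E^{2}\right) + E = 2 E^{2} + E = E + 2 E^{2}$)
$J{\left(X,s \right)} = \left(X + s\right) \left(X + s \left(1 + 2 s\right)\right)$ ($J{\left(X,s \right)} = \left(X + s \left(1 + 2 s\right)\right) \left(X + s\right) = \left(X + s\right) \left(X + s \left(1 + 2 s\right)\right)$)
$\frac{J{\left(-1935,m \right)}}{-7693760} = \frac{\left(-1935\right)^{2} - -839790 + \left(-434\right)^{2} \left(1 + 2 \left(-434\right)\right) - - 839790 \left(1 + 2 \left(-434\right)\right)}{-7693760} = \left(3744225 + 839790 + 188356 \left(1 - 868\right) - - 839790 \left(1 - 868\right)\right) \left(- \frac{1}{7693760}\right) = \left(3744225 + 839790 + 188356 \left(-867\right) - \left(-839790\right) \left(-867\right)\right) \left(- \frac{1}{7693760}\right) = \left(3744225 + 839790 - 163304652 - 728097930\right) \left(- \frac{1}{7693760}\right) = \left(-886818567\right) \left(- \frac{1}{7693760}\right) = \frac{886818567}{7693760}$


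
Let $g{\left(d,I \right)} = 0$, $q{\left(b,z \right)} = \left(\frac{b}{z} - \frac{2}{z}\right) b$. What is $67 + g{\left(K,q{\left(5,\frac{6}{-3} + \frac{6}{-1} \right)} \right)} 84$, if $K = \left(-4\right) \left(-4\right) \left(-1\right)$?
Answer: $67$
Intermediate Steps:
$K = -16$ ($K = 16 \left(-1\right) = -16$)
$q{\left(b,z \right)} = b \left(- \frac{2}{z} + \frac{b}{z}\right)$ ($q{\left(b,z \right)} = \left(- \frac{2}{z} + \frac{b}{z}\right) b = b \left(- \frac{2}{z} + \frac{b}{z}\right)$)
$67 + g{\left(K,q{\left(5,\frac{6}{-3} + \frac{6}{-1} \right)} \right)} 84 = 67 + 0 \cdot 84 = 67 + 0 = 67$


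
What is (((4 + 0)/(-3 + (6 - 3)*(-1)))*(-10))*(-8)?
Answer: -160/3 ≈ -53.333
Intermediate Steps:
(((4 + 0)/(-3 + (6 - 3)*(-1)))*(-10))*(-8) = ((4/(-3 + 3*(-1)))*(-10))*(-8) = ((4/(-3 - 3))*(-10))*(-8) = ((4/(-6))*(-10))*(-8) = ((4*(-⅙))*(-10))*(-8) = -⅔*(-10)*(-8) = (20/3)*(-8) = -160/3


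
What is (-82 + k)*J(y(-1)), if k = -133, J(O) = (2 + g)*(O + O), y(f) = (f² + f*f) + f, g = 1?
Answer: -1290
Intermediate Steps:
y(f) = f + 2*f² (y(f) = (f² + f²) + f = 2*f² + f = f + 2*f²)
J(O) = 6*O (J(O) = (2 + 1)*(O + O) = 3*(2*O) = 6*O)
(-82 + k)*J(y(-1)) = (-82 - 133)*(6*(-(1 + 2*(-1)))) = -1290*(-(1 - 2)) = -1290*(-1*(-1)) = -1290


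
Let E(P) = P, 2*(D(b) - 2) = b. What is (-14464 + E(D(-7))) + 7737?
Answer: -13457/2 ≈ -6728.5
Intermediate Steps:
D(b) = 2 + b/2
(-14464 + E(D(-7))) + 7737 = (-14464 + (2 + (1/2)*(-7))) + 7737 = (-14464 + (2 - 7/2)) + 7737 = (-14464 - 3/2) + 7737 = -28931/2 + 7737 = -13457/2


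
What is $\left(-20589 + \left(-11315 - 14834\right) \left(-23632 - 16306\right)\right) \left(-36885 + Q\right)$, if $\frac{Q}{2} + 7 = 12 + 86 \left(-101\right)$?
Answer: $-56651127930731$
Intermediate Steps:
$Q = -17362$ ($Q = -14 + 2 \left(12 + 86 \left(-101\right)\right) = -14 + 2 \left(12 - 8686\right) = -14 + 2 \left(-8674\right) = -14 - 17348 = -17362$)
$\left(-20589 + \left(-11315 - 14834\right) \left(-23632 - 16306\right)\right) \left(-36885 + Q\right) = \left(-20589 + \left(-11315 - 14834\right) \left(-23632 - 16306\right)\right) \left(-36885 - 17362\right) = \left(-20589 - -1044338762\right) \left(-54247\right) = \left(-20589 + 1044338762\right) \left(-54247\right) = 1044318173 \left(-54247\right) = -56651127930731$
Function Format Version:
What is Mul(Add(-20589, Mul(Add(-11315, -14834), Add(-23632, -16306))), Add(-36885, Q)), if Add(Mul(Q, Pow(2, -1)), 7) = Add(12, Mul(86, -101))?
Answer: -56651127930731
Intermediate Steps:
Q = -17362 (Q = Add(-14, Mul(2, Add(12, Mul(86, -101)))) = Add(-14, Mul(2, Add(12, -8686))) = Add(-14, Mul(2, -8674)) = Add(-14, -17348) = -17362)
Mul(Add(-20589, Mul(Add(-11315, -14834), Add(-23632, -16306))), Add(-36885, Q)) = Mul(Add(-20589, Mul(Add(-11315, -14834), Add(-23632, -16306))), Add(-36885, -17362)) = Mul(Add(-20589, Mul(-26149, -39938)), -54247) = Mul(Add(-20589, 1044338762), -54247) = Mul(1044318173, -54247) = -56651127930731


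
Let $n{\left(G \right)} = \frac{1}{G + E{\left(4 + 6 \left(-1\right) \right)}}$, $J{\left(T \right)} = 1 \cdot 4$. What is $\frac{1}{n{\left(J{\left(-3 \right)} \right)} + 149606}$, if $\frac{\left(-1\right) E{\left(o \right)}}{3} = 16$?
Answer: $\frac{44}{6582663} \approx 6.6842 \cdot 10^{-6}$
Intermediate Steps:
$E{\left(o \right)} = -48$ ($E{\left(o \right)} = \left(-3\right) 16 = -48$)
$J{\left(T \right)} = 4$
$n{\left(G \right)} = \frac{1}{-48 + G}$ ($n{\left(G \right)} = \frac{1}{G - 48} = \frac{1}{-48 + G}$)
$\frac{1}{n{\left(J{\left(-3 \right)} \right)} + 149606} = \frac{1}{\frac{1}{-48 + 4} + 149606} = \frac{1}{\frac{1}{-44} + 149606} = \frac{1}{- \frac{1}{44} + 149606} = \frac{1}{\frac{6582663}{44}} = \frac{44}{6582663}$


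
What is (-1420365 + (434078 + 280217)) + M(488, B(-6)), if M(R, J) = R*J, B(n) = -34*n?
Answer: -606518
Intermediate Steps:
M(R, J) = J*R
(-1420365 + (434078 + 280217)) + M(488, B(-6)) = (-1420365 + (434078 + 280217)) - 34*(-6)*488 = (-1420365 + 714295) + 204*488 = -706070 + 99552 = -606518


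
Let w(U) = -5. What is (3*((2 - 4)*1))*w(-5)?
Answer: 30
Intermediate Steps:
(3*((2 - 4)*1))*w(-5) = (3*((2 - 4)*1))*(-5) = (3*(-2*1))*(-5) = (3*(-2))*(-5) = -6*(-5) = 30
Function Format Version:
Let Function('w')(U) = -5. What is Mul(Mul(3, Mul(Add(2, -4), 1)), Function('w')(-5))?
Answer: 30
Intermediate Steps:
Mul(Mul(3, Mul(Add(2, -4), 1)), Function('w')(-5)) = Mul(Mul(3, Mul(Add(2, -4), 1)), -5) = Mul(Mul(3, Mul(-2, 1)), -5) = Mul(Mul(3, -2), -5) = Mul(-6, -5) = 30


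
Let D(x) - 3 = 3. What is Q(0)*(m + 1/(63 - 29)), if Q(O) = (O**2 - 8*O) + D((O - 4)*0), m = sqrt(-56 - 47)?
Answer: 3/17 + 6*I*sqrt(103) ≈ 0.17647 + 60.893*I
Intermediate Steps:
m = I*sqrt(103) (m = sqrt(-103) = I*sqrt(103) ≈ 10.149*I)
D(x) = 6 (D(x) = 3 + 3 = 6)
Q(O) = 6 + O**2 - 8*O (Q(O) = (O**2 - 8*O) + 6 = 6 + O**2 - 8*O)
Q(0)*(m + 1/(63 - 29)) = (6 + 0**2 - 8*0)*(I*sqrt(103) + 1/(63 - 29)) = (6 + 0 + 0)*(I*sqrt(103) + 1/34) = 6*(I*sqrt(103) + 1/34) = 6*(1/34 + I*sqrt(103)) = 3/17 + 6*I*sqrt(103)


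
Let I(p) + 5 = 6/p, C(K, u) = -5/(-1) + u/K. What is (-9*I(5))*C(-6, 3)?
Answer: 1539/10 ≈ 153.90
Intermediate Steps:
C(K, u) = 5 + u/K (C(K, u) = -5*(-1) + u/K = 5 + u/K)
I(p) = -5 + 6/p
(-9*I(5))*C(-6, 3) = (-9*(-5 + 6/5))*(5 + 3/(-6)) = (-9*(-5 + 6*(⅕)))*(5 + 3*(-⅙)) = (-9*(-5 + 6/5))*(5 - ½) = -9*(-19/5)*(9/2) = (171/5)*(9/2) = 1539/10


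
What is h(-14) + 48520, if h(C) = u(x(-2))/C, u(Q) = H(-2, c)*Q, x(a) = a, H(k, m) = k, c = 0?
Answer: 339638/7 ≈ 48520.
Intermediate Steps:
u(Q) = -2*Q
h(C) = 4/C (h(C) = (-2*(-2))/C = 4/C)
h(-14) + 48520 = 4/(-14) + 48520 = 4*(-1/14) + 48520 = -2/7 + 48520 = 339638/7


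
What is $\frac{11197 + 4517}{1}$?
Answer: $15714$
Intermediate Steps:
$\frac{11197 + 4517}{1} = 15714 \cdot 1 = 15714$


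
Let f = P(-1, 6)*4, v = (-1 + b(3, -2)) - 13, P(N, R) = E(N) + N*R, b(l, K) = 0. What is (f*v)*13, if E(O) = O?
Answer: 5096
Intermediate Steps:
P(N, R) = N + N*R
v = -14 (v = (-1 + 0) - 13 = -1 - 13 = -14)
f = -28 (f = -(1 + 6)*4 = -1*7*4 = -7*4 = -28)
(f*v)*13 = -28*(-14)*13 = 392*13 = 5096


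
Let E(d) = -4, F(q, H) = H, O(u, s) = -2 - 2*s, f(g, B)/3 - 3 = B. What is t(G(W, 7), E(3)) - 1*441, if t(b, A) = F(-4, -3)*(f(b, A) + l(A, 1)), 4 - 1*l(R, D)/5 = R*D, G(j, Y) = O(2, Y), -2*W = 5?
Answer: -552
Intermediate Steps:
f(g, B) = 9 + 3*B
W = -5/2 (W = -½*5 = -5/2 ≈ -2.5000)
G(j, Y) = -2 - 2*Y
l(R, D) = 20 - 5*D*R (l(R, D) = 20 - 5*R*D = 20 - 5*D*R)
t(b, A) = -87 + 6*A (t(b, A) = -3*((9 + 3*A) + (20 - 5*1*A)) = -3*((9 + 3*A) + (20 - 5*A)) = -3*(29 - 2*A) = -87 + 6*A)
t(G(W, 7), E(3)) - 1*441 = (-87 + 6*(-4)) - 1*441 = (-87 - 24) - 441 = -111 - 441 = -552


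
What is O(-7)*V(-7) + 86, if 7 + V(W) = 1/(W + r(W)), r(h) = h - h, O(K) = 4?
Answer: 402/7 ≈ 57.429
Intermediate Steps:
r(h) = 0
V(W) = -7 + 1/W (V(W) = -7 + 1/(W + 0) = -7 + 1/W)
O(-7)*V(-7) + 86 = 4*(-7 + 1/(-7)) + 86 = 4*(-7 - 1/7) + 86 = 4*(-50/7) + 86 = -200/7 + 86 = 402/7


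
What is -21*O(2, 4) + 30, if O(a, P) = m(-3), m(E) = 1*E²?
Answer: -159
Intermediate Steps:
m(E) = E²
O(a, P) = 9 (O(a, P) = (-3)² = 9)
-21*O(2, 4) + 30 = -21*9 + 30 = -189 + 30 = -159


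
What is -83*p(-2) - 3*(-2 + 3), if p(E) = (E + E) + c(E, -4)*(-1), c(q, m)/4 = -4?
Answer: -999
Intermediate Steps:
c(q, m) = -16 (c(q, m) = 4*(-4) = -16)
p(E) = 16 + 2*E (p(E) = (E + E) - 16*(-1) = 2*E + 16 = 16 + 2*E)
-83*p(-2) - 3*(-2 + 3) = -83*(16 + 2*(-2)) - 3*(-2 + 3) = -83*(16 - 4) - 3*1 = -83*12 - 3 = -996 - 3 = -999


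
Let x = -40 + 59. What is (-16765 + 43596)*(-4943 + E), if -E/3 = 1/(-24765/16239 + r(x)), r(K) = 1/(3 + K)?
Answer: -3336950438329/25171 ≈ -1.3257e+8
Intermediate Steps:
x = 19
E = 357258/176197 (E = -3/(-24765/16239 + 1/(3 + 19)) = -3/(-24765*1/16239 + 1/22) = -3/(-8255/5413 + 1/22) = -3/(-176197/119086) = -3*(-119086/176197) = 357258/176197 ≈ 2.0276)
(-16765 + 43596)*(-4943 + E) = (-16765 + 43596)*(-4943 + 357258/176197) = 26831*(-870584513/176197) = -3336950438329/25171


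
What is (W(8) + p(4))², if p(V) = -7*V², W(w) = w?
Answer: 10816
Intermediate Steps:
(W(8) + p(4))² = (8 - 7*4²)² = (8 - 7*16)² = (8 - 112)² = (-104)² = 10816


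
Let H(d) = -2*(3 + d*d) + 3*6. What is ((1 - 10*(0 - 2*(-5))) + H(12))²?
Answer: 140625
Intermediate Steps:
H(d) = 12 - 2*d² (H(d) = -2*(3 + d²) + 18 = (-6 - 2*d²) + 18 = 12 - 2*d²)
((1 - 10*(0 - 2*(-5))) + H(12))² = ((1 - 10*(0 - 2*(-5))) + (12 - 2*12²))² = ((1 - 10*(0 + 10)) + (12 - 2*144))² = ((1 - 10*10) + (12 - 288))² = ((1 - 100) - 276)² = (-99 - 276)² = (-375)² = 140625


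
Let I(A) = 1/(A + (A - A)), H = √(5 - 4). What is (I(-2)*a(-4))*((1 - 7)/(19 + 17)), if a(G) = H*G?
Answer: -⅓ ≈ -0.33333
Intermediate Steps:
H = 1 (H = √1 = 1)
a(G) = G (a(G) = 1*G = G)
I(A) = 1/A (I(A) = 1/(A + 0) = 1/A)
(I(-2)*a(-4))*((1 - 7)/(19 + 17)) = (-4/(-2))*((1 - 7)/(19 + 17)) = (-½*(-4))*(-6/36) = 2*(-6*1/36) = 2*(-⅙) = -⅓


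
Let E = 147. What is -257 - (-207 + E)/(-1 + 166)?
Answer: -2823/11 ≈ -256.64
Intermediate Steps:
-257 - (-207 + E)/(-1 + 166) = -257 - (-207 + 147)/(-1 + 166) = -257 - (-60)/165 = -257 - 1*(-4/11) = -257 + 4/11 = -2823/11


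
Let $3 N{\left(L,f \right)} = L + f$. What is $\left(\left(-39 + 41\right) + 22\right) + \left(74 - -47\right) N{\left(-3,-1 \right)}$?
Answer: $- \frac{412}{3} \approx -137.33$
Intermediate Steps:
$N{\left(L,f \right)} = \frac{L}{3} + \frac{f}{3}$ ($N{\left(L,f \right)} = \frac{L + f}{3} = \frac{L}{3} + \frac{f}{3}$)
$\left(\left(-39 + 41\right) + 22\right) + \left(74 - -47\right) N{\left(-3,-1 \right)} = \left(\left(-39 + 41\right) + 22\right) + \left(74 - -47\right) \left(\frac{1}{3} \left(-3\right) + \frac{1}{3} \left(-1\right)\right) = \left(2 + 22\right) + \left(74 + 47\right) \left(-1 - \frac{1}{3}\right) = 24 + 121 \left(- \frac{4}{3}\right) = 24 - \frac{484}{3} = - \frac{412}{3}$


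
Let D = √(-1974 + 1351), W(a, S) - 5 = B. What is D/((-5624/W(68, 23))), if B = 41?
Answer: -23*I*√623/2812 ≈ -0.20415*I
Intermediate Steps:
W(a, S) = 46 (W(a, S) = 5 + 41 = 46)
D = I*√623 (D = √(-623) = I*√623 ≈ 24.96*I)
D/((-5624/W(68, 23))) = (I*√623)/((-5624/46)) = (I*√623)/((-5624*1/46)) = (I*√623)/(-2812/23) = (I*√623)*(-23/2812) = -23*I*√623/2812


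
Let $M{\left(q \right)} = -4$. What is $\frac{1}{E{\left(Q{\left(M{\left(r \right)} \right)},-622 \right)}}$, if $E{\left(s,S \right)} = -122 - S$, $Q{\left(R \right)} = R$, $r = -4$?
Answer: $\frac{1}{500} \approx 0.002$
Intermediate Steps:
$\frac{1}{E{\left(Q{\left(M{\left(r \right)} \right)},-622 \right)}} = \frac{1}{-122 - -622} = \frac{1}{-122 + 622} = \frac{1}{500}$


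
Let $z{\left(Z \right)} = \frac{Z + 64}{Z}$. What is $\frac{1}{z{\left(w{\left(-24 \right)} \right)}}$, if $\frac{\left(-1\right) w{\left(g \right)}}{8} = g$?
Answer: $\frac{3}{4} \approx 0.75$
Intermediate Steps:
$w{\left(g \right)} = - 8 g$
$z{\left(Z \right)} = \frac{64 + Z}{Z}$
$\frac{1}{z{\left(w{\left(-24 \right)} \right)}} = \frac{1}{\frac{1}{\left(-8\right) \left(-24\right)} \left(64 - -192\right)} = \frac{1}{\frac{1}{192} \left(64 + 192\right)} = \frac{1}{\frac{1}{192} \cdot 256} = \frac{1}{\frac{4}{3}} = \frac{3}{4}$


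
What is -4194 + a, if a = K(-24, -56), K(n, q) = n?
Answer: -4218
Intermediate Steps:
a = -24
-4194 + a = -4194 - 24 = -4218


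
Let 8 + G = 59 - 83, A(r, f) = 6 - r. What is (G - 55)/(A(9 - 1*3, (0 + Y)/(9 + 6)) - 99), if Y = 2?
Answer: 29/33 ≈ 0.87879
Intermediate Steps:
G = -32 (G = -8 + (59 - 83) = -8 - 24 = -32)
(G - 55)/(A(9 - 1*3, (0 + Y)/(9 + 6)) - 99) = (-32 - 55)/((6 - (9 - 1*3)) - 99) = -87/((6 - (9 - 3)) - 99) = -87/((6 - 1*6) - 99) = -87/((6 - 6) - 99) = -87/(0 - 99) = -87/(-99) = -87*(-1/99) = 29/33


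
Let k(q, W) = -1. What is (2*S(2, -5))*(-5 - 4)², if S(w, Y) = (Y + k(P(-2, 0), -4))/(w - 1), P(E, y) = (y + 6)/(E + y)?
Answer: -972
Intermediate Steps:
P(E, y) = (6 + y)/(E + y)
S(w, Y) = (-1 + Y)/(-1 + w) (S(w, Y) = (Y - 1)/(w - 1) = (-1 + Y)/(-1 + w))
(2*S(2, -5))*(-5 - 4)² = (2*((-1 - 5)/(-1 + 2)))*(-5 - 4)² = (2*(-6/1))*(-9)² = (2*(1*(-6)))*81 = (2*(-6))*81 = -12*81 = -972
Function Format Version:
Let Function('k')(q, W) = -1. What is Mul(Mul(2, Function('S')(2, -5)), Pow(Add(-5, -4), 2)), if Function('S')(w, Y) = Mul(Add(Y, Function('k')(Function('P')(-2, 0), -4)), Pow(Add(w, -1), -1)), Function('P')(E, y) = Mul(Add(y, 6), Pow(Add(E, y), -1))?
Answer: -972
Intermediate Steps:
Function('P')(E, y) = Mul(Pow(Add(E, y), -1), Add(6, y)) (Function('P')(E, y) = Mul(Add(6, y), Pow(Add(E, y), -1)) = Mul(Pow(Add(E, y), -1), Add(6, y)))
Function('S')(w, Y) = Mul(Pow(Add(-1, w), -1), Add(-1, Y)) (Function('S')(w, Y) = Mul(Add(Y, -1), Pow(Add(w, -1), -1)) = Mul(Add(-1, Y), Pow(Add(-1, w), -1)) = Mul(Pow(Add(-1, w), -1), Add(-1, Y)))
Mul(Mul(2, Function('S')(2, -5)), Pow(Add(-5, -4), 2)) = Mul(Mul(2, Mul(Pow(Add(-1, 2), -1), Add(-1, -5))), Pow(Add(-5, -4), 2)) = Mul(Mul(2, Mul(Pow(1, -1), -6)), Pow(-9, 2)) = Mul(Mul(2, Mul(1, -6)), 81) = Mul(Mul(2, -6), 81) = Mul(-12, 81) = -972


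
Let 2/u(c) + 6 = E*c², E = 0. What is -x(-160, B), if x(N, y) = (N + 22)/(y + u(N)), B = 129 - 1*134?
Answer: -207/8 ≈ -25.875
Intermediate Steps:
B = -5 (B = 129 - 134 = -5)
u(c) = -⅓ (u(c) = 2/(-6 + 0*c²) = 2/(-6 + 0) = 2/(-6) = 2*(-⅙) = -⅓)
x(N, y) = (22 + N)/(-⅓ + y) (x(N, y) = (N + 22)/(y - ⅓) = (22 + N)/(-⅓ + y))
-x(-160, B) = -3*(22 - 160)/(-1 + 3*(-5)) = -3*(-138)/(-1 - 15) = -3*(-138)/(-16) = -3*(-1)*(-138)/16 = -1*207/8 = -207/8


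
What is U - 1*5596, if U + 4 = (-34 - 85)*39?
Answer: -10241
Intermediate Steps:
U = -4645 (U = -4 + (-34 - 85)*39 = -4 - 119*39 = -4 - 4641 = -4645)
U - 1*5596 = -4645 - 1*5596 = -4645 - 5596 = -10241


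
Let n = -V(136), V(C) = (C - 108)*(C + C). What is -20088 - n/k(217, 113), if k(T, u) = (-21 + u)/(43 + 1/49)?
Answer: -2660792/161 ≈ -16527.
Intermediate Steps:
V(C) = 2*C*(-108 + C) (V(C) = (-108 + C)*(2*C) = 2*C*(-108 + C))
k(T, u) = -1029/2108 + 49*u/2108 (k(T, u) = (-21 + u)/(43 + 1/49) = (-21 + u)/(2108/49) = (-21 + u)*(49/2108) = -1029/2108 + 49*u/2108)
n = -7616 (n = -2*136*(-108 + 136) = -2*136*28 = -1*7616 = -7616)
-20088 - n/k(217, 113) = -20088 - (-7616)/(-1029/2108 + (49/2108)*113) = -20088 - (-7616)/(-1029/2108 + 5537/2108) = -20088 - (-7616)/1127/527 = -20088 - (-7616)*527/1127 = -20088 - 1*(-573376/161) = -20088 + 573376/161 = -2660792/161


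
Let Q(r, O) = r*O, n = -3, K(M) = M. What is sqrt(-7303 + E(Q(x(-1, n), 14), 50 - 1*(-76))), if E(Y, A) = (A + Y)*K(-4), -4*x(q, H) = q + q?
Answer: I*sqrt(7835) ≈ 88.516*I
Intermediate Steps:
x(q, H) = -q/2 (x(q, H) = -(q + q)/4 = -q/2)
Q(r, O) = O*r
E(Y, A) = -4*A - 4*Y (E(Y, A) = (A + Y)*(-4) = -4*A - 4*Y)
sqrt(-7303 + E(Q(x(-1, n), 14), 50 - 1*(-76))) = sqrt(-7303 + (-4*(50 - 1*(-76)) - 56*(-1/2*(-1)))) = sqrt(-7303 + (-4*(50 + 76) - 56/2)) = sqrt(-7303 + (-4*126 - 4*7)) = sqrt(-7303 + (-504 - 28)) = sqrt(-7303 - 532) = sqrt(-7835) = I*sqrt(7835)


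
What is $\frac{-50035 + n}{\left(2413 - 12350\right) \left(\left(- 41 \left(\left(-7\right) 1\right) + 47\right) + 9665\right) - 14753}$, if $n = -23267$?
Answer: $\frac{36651}{49687408} \approx 0.00073763$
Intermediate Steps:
$\frac{-50035 + n}{\left(2413 - 12350\right) \left(\left(- 41 \left(\left(-7\right) 1\right) + 47\right) + 9665\right) - 14753} = \frac{-50035 - 23267}{\left(2413 - 12350\right) \left(\left(- 41 \left(\left(-7\right) 1\right) + 47\right) + 9665\right) - 14753} = - \frac{73302}{- 9937 \left(\left(\left(-41\right) \left(-7\right) + 47\right) + 9665\right) - 14753} = - \frac{73302}{- 9937 \left(\left(287 + 47\right) + 9665\right) - 14753} = - \frac{73302}{- 9937 \left(334 + 9665\right) - 14753} = - \frac{73302}{\left(-9937\right) 9999 - 14753} = - \frac{73302}{-99360063 - 14753} = - \frac{73302}{-99374816} = \left(-73302\right) \left(- \frac{1}{99374816}\right) = \frac{36651}{49687408}$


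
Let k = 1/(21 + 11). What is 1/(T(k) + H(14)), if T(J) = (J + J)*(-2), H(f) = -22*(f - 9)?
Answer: -8/881 ≈ -0.0090806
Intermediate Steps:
H(f) = 198 - 22*f (H(f) = -22*(-9 + f) = 198 - 22*f)
k = 1/32 ≈ 0.031250
T(J) = -4*J (T(J) = (2*J)*(-2) = -4*J)
1/(T(k) + H(14)) = 1/(-4*1/32 + (198 - 22*14)) = 1/(-⅛ + (198 - 308)) = 1/(-⅛ - 110) = 1/(-881/8) = -8/881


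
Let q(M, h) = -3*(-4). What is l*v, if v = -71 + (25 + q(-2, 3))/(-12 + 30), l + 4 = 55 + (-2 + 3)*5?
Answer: -34748/9 ≈ -3860.9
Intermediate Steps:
q(M, h) = 12
l = 56 (l = -4 + (55 + (-2 + 3)*5) = -4 + (55 + 1*5) = -4 + (55 + 5) = -4 + 60 = 56)
v = -1241/18 (v = -71 + (25 + 12)/(-12 + 30) = -71 + 37/18 = -1241/18 ≈ -68.944)
l*v = 56*(-1241/18) = -34748/9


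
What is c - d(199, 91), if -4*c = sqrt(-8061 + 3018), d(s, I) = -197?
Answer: 197 - 41*I*sqrt(3)/4 ≈ 197.0 - 17.754*I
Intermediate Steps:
c = -41*I*sqrt(3)/4 (c = -sqrt(-8061 + 3018)/4 = -41*I*sqrt(3)/4 ≈ -17.754*I)
c - d(199, 91) = -41*I*sqrt(3)/4 - 1*(-197) = -41*I*sqrt(3)/4 + 197 = 197 - 41*I*sqrt(3)/4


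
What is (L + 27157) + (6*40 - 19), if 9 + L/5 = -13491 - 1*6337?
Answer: -71807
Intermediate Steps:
L = -99185 (L = -45 + 5*(-13491 - 1*6337) = -45 + 5*(-13491 - 6337) = -45 + 5*(-19828) = -45 - 99140 = -99185)
(L + 27157) + (6*40 - 19) = (-99185 + 27157) + (6*40 - 19) = -72028 + (240 - 19) = -72028 + 221 = -71807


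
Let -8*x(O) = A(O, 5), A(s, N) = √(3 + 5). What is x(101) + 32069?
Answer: 32069 - √2/4 ≈ 32069.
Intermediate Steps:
A(s, N) = 2*√2 (A(s, N) = √8 = 2*√2)
x(O) = -√2/4
x(101) + 32069 = -√2/4 + 32069 = 32069 - √2/4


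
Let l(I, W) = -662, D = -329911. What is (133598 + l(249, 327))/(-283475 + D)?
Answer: -22156/102231 ≈ -0.21672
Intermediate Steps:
(133598 + l(249, 327))/(-283475 + D) = (133598 - 662)/(-283475 - 329911) = 132936/(-613386) = 132936*(-1/613386) = -22156/102231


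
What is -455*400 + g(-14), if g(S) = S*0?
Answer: -182000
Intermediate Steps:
g(S) = 0
-455*400 + g(-14) = -455*400 + 0 = -182000 + 0 = -182000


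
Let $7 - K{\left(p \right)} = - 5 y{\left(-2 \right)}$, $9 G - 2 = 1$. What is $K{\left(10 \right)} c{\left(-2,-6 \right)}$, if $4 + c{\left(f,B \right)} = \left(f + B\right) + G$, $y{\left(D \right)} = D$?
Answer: $35$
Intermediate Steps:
$G = \frac{1}{3}$ ($G = \frac{2}{9} + \frac{1}{9} \cdot 1 = \frac{2}{9} + \frac{1}{9} = \frac{1}{3} \approx 0.33333$)
$c{\left(f,B \right)} = - \frac{11}{3} + B + f$ ($c{\left(f,B \right)} = -4 + \left(\left(f + B\right) + \frac{1}{3}\right) = -4 + \left(\left(B + f\right) + \frac{1}{3}\right) = -4 + \left(\frac{1}{3} + B + f\right) = - \frac{11}{3} + B + f$)
$K{\left(p \right)} = -3$ ($K{\left(p \right)} = 7 - \left(-5\right) \left(-2\right) = 7 - 10 = -3$)
$K{\left(10 \right)} c{\left(-2,-6 \right)} = - 3 \left(- \frac{11}{3} - 6 - 2\right) = \left(-3\right) \left(- \frac{35}{3}\right) = 35$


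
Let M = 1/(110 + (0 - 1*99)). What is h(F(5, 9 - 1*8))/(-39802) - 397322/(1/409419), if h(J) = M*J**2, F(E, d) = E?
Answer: -71221019582770621/437822 ≈ -1.6267e+11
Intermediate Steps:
M = 1/11 (M = 1/(110 + (0 - 99)) = 1/(110 - 99) = 1/11 ≈ 0.090909)
h(J) = J**2/11
h(F(5, 9 - 1*8))/(-39802) - 397322/(1/409419) = ((1/11)*5**2)/(-39802) - 397322/(1/409419) = ((1/11)*25)*(-1/39802) - 397322/1/409419 = (25/11)*(-1/39802) - 397322*409419 = -25/437822 - 162671175918 = -71221019582770621/437822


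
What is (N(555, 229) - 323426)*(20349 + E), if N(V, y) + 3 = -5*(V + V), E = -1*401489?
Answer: 125387056060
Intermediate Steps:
E = -401489
N(V, y) = -3 - 10*V (N(V, y) = -3 - 5*(V + V) = -3 - 10*V)
(N(555, 229) - 323426)*(20349 + E) = ((-3 - 10*555) - 323426)*(20349 - 401489) = ((-3 - 5550) - 323426)*(-381140) = (-5553 - 323426)*(-381140) = -328979*(-381140) = 125387056060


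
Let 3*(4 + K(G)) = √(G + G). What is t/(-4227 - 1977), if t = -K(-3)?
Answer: -1/1551 + I*√6/18612 ≈ -0.00064475 + 0.00013161*I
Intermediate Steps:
K(G) = -4 + √2*√G/3 (K(G) = -4 + √(G + G)/3 = -4 + √(2*G)/3 = -4 + (√2*√G)/3 = -4 + √2*√G/3)
t = 4 - I*√6/3 (t = -(-4 + √2*√(-3)/3) = -(-4 + √2*(I*√3)/3) = -(-4 + I*√6/3) = 4 - I*√6/3 ≈ 4.0 - 0.8165*I)
t/(-4227 - 1977) = (4 - I*√6/3)/(-4227 - 1977) = (4 - I*√6/3)/(-6204) = -(4 - I*√6/3)/6204 = -1/1551 + I*√6/18612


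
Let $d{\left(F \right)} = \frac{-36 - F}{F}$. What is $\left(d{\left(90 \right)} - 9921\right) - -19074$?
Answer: $\frac{45758}{5} \approx 9151.6$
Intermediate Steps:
$d{\left(F \right)} = \frac{-36 - F}{F}$
$\left(d{\left(90 \right)} - 9921\right) - -19074 = \left(\frac{-36 - 90}{90} - 9921\right) - -19074 = \left(\frac{-36 - 90}{90} - 9921\right) + 19074 = \left(\frac{1}{90} \left(-126\right) - 9921\right) + 19074 = \left(- \frac{7}{5} - 9921\right) + 19074 = - \frac{49612}{5} + 19074 = \frac{45758}{5}$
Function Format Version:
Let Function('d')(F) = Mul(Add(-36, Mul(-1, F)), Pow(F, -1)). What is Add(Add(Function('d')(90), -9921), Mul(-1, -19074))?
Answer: Rational(45758, 5) ≈ 9151.6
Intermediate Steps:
Function('d')(F) = Mul(Pow(F, -1), Add(-36, Mul(-1, F)))
Add(Add(Function('d')(90), -9921), Mul(-1, -19074)) = Add(Add(Mul(Pow(90, -1), Add(-36, Mul(-1, 90))), -9921), Mul(-1, -19074)) = Add(Add(Mul(Rational(1, 90), Add(-36, -90)), -9921), 19074) = Add(Add(Mul(Rational(1, 90), -126), -9921), 19074) = Add(Add(Rational(-7, 5), -9921), 19074) = Add(Rational(-49612, 5), 19074) = Rational(45758, 5)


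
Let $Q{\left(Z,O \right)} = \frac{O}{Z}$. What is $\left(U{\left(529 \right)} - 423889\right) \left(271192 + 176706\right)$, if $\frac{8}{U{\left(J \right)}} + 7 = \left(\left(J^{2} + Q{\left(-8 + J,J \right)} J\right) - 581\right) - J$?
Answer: $- \frac{27623548885964140626}{145495045} \approx -1.8986 \cdot 10^{11}$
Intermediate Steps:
$U{\left(J \right)} = \frac{8}{-588 + J^{2} - J + \frac{J^{2}}{-8 + J}}$ ($U{\left(J \right)} = \frac{8}{-7 - \left(581 + J - J^{2} - \frac{J}{-8 + J} J\right)} = \frac{8}{-7 - \left(581 + J - J^{2} - \frac{J^{2}}{-8 + J}\right)} = \frac{8}{-7 + \left(-581 + J^{2} - J + \frac{J^{2}}{-8 + J}\right)} = \frac{8}{-588 + J^{2} - J + \frac{J^{2}}{-8 + J}}$)
$\left(U{\left(529 \right)} - 423889\right) \left(271192 + 176706\right) = \left(\frac{8 \left(-8 + 529\right)}{529^{2} + \left(-8 + 529\right) \left(-588 + 529^{2} - 529\right)} - 423889\right) \left(271192 + 176706\right) = \left(8 \frac{1}{279841 + 521 \left(-588 + 279841 - 529\right)} 521 - 423889\right) 447898 = \left(8 \frac{1}{279841 + 521 \cdot 278724} \cdot 521 - 423889\right) 447898 = \left(8 \frac{1}{279841 + 145215204} \cdot 521 - 423889\right) 447898 = \left(8 \cdot \frac{1}{145495045} \cdot 521 - 423889\right) 447898 = \left(\frac{4168}{145495045} - 423889\right) 447898 = \left(- \frac{61673749125837}{145495045}\right) 447898 = - \frac{27623548885964140626}{145495045}$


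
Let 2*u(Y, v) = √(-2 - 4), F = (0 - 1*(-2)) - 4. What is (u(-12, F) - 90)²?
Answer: (180 - I*√6)²/4 ≈ 8098.5 - 220.45*I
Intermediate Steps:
F = -2 (F = (0 + 2) - 4 = 2 - 4 = -2)
u(Y, v) = I*√6/2 (u(Y, v) = √(-2 - 4)/2 = √(-6)/2 = (I*√6)/2 = I*√6/2)
(u(-12, F) - 90)² = (I*√6/2 - 90)² = (-90 + I*√6/2)²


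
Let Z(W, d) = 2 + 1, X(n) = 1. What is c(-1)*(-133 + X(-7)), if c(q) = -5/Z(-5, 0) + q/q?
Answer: 88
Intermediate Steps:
Z(W, d) = 3
c(q) = -2/3 (c(q) = -5/3 + q/q = -5*1/3 + 1 = -5/3 + 1 = -2/3)
c(-1)*(-133 + X(-7)) = -2*(-133 + 1)/3 = -2/3*(-132) = 88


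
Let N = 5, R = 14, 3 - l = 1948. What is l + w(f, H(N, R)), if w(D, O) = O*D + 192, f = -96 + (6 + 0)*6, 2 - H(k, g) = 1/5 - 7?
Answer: -2281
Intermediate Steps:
l = -1945 (l = 3 - 1*1948 = 3 - 1948 = -1945)
H(k, g) = 44/5 (H(k, g) = 2 - (1/5 - 7) = 2 - (⅕ - 7) = 2 - 1*(-34/5) = 2 + 34/5 = 44/5)
f = -60 (f = -96 + 6*6 = -96 + 36 = -60)
w(D, O) = 192 + D*O (w(D, O) = D*O + 192 = 192 + D*O)
l + w(f, H(N, R)) = -1945 + (192 - 60*44/5) = -1945 + (192 - 528) = -1945 - 336 = -2281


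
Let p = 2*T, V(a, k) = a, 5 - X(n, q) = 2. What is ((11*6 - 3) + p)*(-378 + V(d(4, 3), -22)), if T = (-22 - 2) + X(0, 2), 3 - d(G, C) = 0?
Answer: -7875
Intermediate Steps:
X(n, q) = 3 (X(n, q) = 5 - 1*2 = 5 - 2 = 3)
d(G, C) = 3 (d(G, C) = 3 - 1*0 = 3 + 0 = 3)
T = -21 (T = (-22 - 2) + 3 = -24 + 3 = -21)
p = -42 (p = 2*(-21) = -42)
((11*6 - 3) + p)*(-378 + V(d(4, 3), -22)) = ((11*6 - 3) - 42)*(-378 + 3) = ((66 - 3) - 42)*(-375) = (63 - 42)*(-375) = 21*(-375) = -7875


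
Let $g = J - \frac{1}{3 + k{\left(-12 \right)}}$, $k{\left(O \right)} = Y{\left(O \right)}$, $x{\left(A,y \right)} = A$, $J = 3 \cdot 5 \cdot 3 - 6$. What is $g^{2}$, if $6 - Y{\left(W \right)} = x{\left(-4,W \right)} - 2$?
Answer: $\frac{341056}{225} \approx 1515.8$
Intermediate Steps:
$J = 39$ ($J = 3 \cdot 15 - 6 = 45 - 6 = 39$)
$Y{\left(W \right)} = 12$ ($Y{\left(W \right)} = 6 - \left(-4 - 2\right) = 6 - -6 = 6 + 6 = 12$)
$k{\left(O \right)} = 12$
$g = \frac{584}{15}$ ($g = 39 - \frac{1}{3 + 12} = 39 - \frac{1}{15} = \frac{584}{15} \approx 38.933$)
$g^{2} = \left(\frac{584}{15}\right)^{2} = \frac{341056}{225}$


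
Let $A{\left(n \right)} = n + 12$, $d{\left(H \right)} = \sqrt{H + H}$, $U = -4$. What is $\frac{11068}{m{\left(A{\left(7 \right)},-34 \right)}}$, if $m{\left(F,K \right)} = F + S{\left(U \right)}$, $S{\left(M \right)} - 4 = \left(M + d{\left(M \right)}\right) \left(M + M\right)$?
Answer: $\frac{608740}{3537} + \frac{177088 i \sqrt{2}}{3537} \approx 172.11 + 70.806 i$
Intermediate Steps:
$d{\left(H \right)} = \sqrt{2} \sqrt{H}$ ($d{\left(H \right)} = \sqrt{2 H} = \sqrt{2} \sqrt{H}$)
$S{\left(M \right)} = 4 + 2 M \left(M + \sqrt{2} \sqrt{M}\right)$ ($S{\left(M \right)} = 4 + \left(M + \sqrt{2} \sqrt{M}\right) \left(M + M\right) = 4 + \left(M + \sqrt{2} \sqrt{M}\right) 2 M = 4 + 2 M \left(M + \sqrt{2} \sqrt{M}\right)$)
$A{\left(n \right)} = 12 + n$
$m{\left(F,K \right)} = 36 + F - 16 i \sqrt{2}$ ($m{\left(F,K \right)} = F + \left(4 + 2 \left(-4\right)^{2} + 2 \sqrt{2} \left(-4\right)^{\frac{3}{2}}\right) = F + \left(4 + 2 \cdot 16 + 2 \sqrt{2} \left(- 8 i\right)\right) = F + \left(4 + 32 - 16 i \sqrt{2}\right) = F + \left(36 - 16 i \sqrt{2}\right) = 36 + F - 16 i \sqrt{2}$)
$\frac{11068}{m{\left(A{\left(7 \right)},-34 \right)}} = \frac{11068}{36 + \left(12 + 7\right) - 16 i \sqrt{2}} = \frac{11068}{36 + 19 - 16 i \sqrt{2}} = \frac{11068}{55 - 16 i \sqrt{2}}$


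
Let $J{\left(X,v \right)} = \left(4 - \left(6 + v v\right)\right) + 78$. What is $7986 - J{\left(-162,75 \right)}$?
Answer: $13535$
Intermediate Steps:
$J{\left(X,v \right)} = 76 - v^{2}$ ($J{\left(X,v \right)} = \left(4 - \left(6 + v^{2}\right)\right) + 78 = \left(-2 - v^{2}\right) + 78 = 76 - v^{2}$)
$7986 - J{\left(-162,75 \right)} = 7986 - \left(76 - 75^{2}\right) = 7986 - \left(76 - 5625\right) = 7986 - -5549 = 7986 + 5549 = 13535$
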